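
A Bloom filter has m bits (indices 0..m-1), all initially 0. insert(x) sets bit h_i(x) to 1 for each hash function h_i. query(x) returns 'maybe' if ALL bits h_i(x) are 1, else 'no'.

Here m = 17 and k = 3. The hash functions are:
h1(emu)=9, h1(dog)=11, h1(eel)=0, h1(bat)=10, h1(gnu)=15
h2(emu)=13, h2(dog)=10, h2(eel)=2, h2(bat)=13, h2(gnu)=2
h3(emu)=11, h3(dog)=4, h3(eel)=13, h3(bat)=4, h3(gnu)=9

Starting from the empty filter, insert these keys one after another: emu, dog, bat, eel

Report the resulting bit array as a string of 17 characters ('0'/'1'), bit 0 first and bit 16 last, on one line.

Answer: 10101000011101000

Derivation:
Start: bits=00000000000000000
After insert 'emu': sets bits 9 11 13 -> bits=00000000010101000
After insert 'dog': sets bits 4 10 11 -> bits=00001000011101000
After insert 'bat': sets bits 4 10 13 -> bits=00001000011101000
After insert 'eel': sets bits 0 2 13 -> bits=10101000011101000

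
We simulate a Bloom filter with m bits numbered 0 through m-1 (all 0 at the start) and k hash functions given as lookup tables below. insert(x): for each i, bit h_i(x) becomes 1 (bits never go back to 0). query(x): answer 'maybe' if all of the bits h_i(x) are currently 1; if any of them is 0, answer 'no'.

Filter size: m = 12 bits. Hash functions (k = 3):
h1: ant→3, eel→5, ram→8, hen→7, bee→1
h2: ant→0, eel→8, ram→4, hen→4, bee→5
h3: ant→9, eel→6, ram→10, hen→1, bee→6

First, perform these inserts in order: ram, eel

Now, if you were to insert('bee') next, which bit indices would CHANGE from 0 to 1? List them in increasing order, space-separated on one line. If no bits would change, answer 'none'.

Answer: 1

Derivation:
Start: bits=000000000000
After insert 'ram': sets bits 4 8 10 -> bits=000010001010
After insert 'eel': sets bits 5 6 8 -> bits=000011101010
insert 'bee' would touch bits 1 5 6; currently bit1=0, bit5=1, bit6=1
Bits that are 0 among those (would change 0->1): 1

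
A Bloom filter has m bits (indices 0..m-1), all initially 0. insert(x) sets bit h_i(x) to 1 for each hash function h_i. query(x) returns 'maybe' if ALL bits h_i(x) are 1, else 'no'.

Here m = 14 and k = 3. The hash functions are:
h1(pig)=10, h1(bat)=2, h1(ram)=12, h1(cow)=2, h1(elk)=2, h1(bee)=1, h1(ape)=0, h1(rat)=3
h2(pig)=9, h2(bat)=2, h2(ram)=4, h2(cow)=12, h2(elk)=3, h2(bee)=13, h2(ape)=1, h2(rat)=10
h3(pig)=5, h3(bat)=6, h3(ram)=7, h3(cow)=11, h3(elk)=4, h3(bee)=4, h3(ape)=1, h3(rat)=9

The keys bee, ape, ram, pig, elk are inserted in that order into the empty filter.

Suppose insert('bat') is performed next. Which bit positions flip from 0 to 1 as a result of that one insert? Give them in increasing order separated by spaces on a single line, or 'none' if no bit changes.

Start: bits=00000000000000
After insert 'bee': sets bits 1 4 13 -> bits=01001000000001
After insert 'ape': sets bits 0 1 -> bits=11001000000001
After insert 'ram': sets bits 4 7 12 -> bits=11001001000011
After insert 'pig': sets bits 5 9 10 -> bits=11001101011011
After insert 'elk': sets bits 2 3 4 -> bits=11111101011011
insert 'bat' would touch bits 2 6; currently bit2=1, bit6=0
Bits that are 0 among those (would change 0->1): 6

Answer: 6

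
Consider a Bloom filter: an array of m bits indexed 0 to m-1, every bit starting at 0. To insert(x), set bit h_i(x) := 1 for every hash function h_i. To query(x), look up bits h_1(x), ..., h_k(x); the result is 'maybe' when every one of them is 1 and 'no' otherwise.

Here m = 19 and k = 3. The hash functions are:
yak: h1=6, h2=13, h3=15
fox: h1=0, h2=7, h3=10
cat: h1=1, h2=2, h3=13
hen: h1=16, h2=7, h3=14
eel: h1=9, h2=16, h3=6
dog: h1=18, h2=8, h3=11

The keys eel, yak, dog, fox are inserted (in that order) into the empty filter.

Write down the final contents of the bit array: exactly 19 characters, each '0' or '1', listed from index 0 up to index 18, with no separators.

Answer: 1000001111110101101

Derivation:
Start: bits=0000000000000000000
After insert 'eel': sets bits 6 9 16 -> bits=0000001001000000100
After insert 'yak': sets bits 6 13 15 -> bits=0000001001000101100
After insert 'dog': sets bits 8 11 18 -> bits=0000001011010101101
After insert 'fox': sets bits 0 7 10 -> bits=1000001111110101101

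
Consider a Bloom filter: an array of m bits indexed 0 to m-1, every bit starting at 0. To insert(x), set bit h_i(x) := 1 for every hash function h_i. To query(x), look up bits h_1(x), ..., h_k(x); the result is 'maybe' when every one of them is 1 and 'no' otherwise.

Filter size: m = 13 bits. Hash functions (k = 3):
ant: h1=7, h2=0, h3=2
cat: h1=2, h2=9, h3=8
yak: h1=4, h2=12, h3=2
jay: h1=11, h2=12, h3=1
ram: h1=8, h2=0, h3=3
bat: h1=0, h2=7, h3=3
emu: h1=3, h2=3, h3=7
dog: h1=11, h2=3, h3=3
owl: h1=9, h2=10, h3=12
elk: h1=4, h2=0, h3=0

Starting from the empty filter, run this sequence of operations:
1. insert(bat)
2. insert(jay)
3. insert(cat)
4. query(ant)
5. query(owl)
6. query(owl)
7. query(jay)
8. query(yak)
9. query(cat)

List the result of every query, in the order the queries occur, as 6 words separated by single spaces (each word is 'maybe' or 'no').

Answer: maybe no no maybe no maybe

Derivation:
Start: bits=0000000000000
Op 1: insert bat -> sets bits 0 3 7 -> bits=1001000100000
Op 2: insert jay -> sets bits 1 11 12 -> bits=1101000100011
Op 3: insert cat -> sets bits 2 8 9 -> bits=1111000111011
Op 4: query ant -> checks bit0=1, bit2=1, bit7=1 (all 1) -> maybe
Op 5: query owl -> checks bit9=1, bit10=0, bit12=1 (has a 0) -> no
Op 6: query owl -> checks bit9=1, bit10=0, bit12=1 (has a 0) -> no
Op 7: query jay -> checks bit1=1, bit11=1, bit12=1 (all 1) -> maybe
Op 8: query yak -> checks bit2=1, bit4=0, bit12=1 (has a 0) -> no
Op 9: query cat -> checks bit2=1, bit8=1, bit9=1 (all 1) -> maybe
Query results in order: maybe no no maybe no maybe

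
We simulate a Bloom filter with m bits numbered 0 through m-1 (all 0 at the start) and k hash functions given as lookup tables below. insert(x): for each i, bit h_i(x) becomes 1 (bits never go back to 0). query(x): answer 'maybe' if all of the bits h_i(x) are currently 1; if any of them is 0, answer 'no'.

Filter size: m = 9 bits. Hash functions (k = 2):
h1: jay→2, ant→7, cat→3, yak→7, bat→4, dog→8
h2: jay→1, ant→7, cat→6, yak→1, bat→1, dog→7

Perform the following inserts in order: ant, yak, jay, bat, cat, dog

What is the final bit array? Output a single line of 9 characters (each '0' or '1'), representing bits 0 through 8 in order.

Start: bits=000000000
After insert 'ant': sets bits 7 -> bits=000000010
After insert 'yak': sets bits 1 7 -> bits=010000010
After insert 'jay': sets bits 1 2 -> bits=011000010
After insert 'bat': sets bits 1 4 -> bits=011010010
After insert 'cat': sets bits 3 6 -> bits=011110110
After insert 'dog': sets bits 7 8 -> bits=011110111

Answer: 011110111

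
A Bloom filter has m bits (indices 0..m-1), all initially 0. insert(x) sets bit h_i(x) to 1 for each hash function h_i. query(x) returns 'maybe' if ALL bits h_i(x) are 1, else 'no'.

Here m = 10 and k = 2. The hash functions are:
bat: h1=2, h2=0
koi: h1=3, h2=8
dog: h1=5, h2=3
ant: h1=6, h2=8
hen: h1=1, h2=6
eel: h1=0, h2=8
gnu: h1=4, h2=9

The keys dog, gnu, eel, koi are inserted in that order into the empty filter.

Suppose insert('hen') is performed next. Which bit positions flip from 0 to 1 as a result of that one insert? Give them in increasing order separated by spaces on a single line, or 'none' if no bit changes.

Start: bits=0000000000
After insert 'dog': sets bits 3 5 -> bits=0001010000
After insert 'gnu': sets bits 4 9 -> bits=0001110001
After insert 'eel': sets bits 0 8 -> bits=1001110011
After insert 'koi': sets bits 3 8 -> bits=1001110011
insert 'hen' would touch bits 1 6; currently bit1=0, bit6=0
Bits that are 0 among those (would change 0->1): 1 6

Answer: 1 6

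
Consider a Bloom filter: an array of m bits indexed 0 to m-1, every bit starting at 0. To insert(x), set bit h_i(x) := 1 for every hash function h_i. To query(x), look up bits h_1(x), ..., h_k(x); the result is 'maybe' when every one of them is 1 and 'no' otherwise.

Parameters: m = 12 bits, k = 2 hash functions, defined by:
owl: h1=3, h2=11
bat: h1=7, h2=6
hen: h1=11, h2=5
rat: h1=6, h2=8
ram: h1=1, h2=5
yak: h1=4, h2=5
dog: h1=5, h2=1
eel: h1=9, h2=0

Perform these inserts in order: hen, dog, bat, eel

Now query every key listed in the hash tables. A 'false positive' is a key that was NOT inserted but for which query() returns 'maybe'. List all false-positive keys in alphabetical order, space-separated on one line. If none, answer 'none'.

Start: bits=000000000000
After insert 'hen': sets bits 5 11 -> bits=000001000001
After insert 'dog': sets bits 1 5 -> bits=010001000001
After insert 'bat': sets bits 6 7 -> bits=010001110001
After insert 'eel': sets bits 0 9 -> bits=110001110101
Not inserted: owl ram rat yak — query each against bits=110001110101:
query owl: checks bit3=0, bit11=1 (has a 0) -> no => not a false positive
query ram: checks bit1=1, bit5=1 (all 1) -> maybe => FALSE POSITIVE
query rat: checks bit6=1, bit8=0 (has a 0) -> no => not a false positive
query yak: checks bit4=0, bit5=1 (has a 0) -> no => not a false positive
False positives (alphabetical): ram

Answer: ram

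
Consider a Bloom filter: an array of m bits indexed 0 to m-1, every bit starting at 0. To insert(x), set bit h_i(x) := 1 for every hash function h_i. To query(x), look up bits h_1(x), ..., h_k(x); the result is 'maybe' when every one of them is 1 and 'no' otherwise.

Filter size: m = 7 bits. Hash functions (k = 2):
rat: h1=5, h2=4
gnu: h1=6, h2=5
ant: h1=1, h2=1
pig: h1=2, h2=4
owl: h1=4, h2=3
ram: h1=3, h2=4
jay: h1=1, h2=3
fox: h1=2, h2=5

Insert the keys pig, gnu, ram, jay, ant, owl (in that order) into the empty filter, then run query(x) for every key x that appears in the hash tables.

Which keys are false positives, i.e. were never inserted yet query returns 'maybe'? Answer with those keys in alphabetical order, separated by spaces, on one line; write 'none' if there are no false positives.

Answer: fox rat

Derivation:
Start: bits=0000000
After insert 'pig': sets bits 2 4 -> bits=0010100
After insert 'gnu': sets bits 5 6 -> bits=0010111
After insert 'ram': sets bits 3 4 -> bits=0011111
After insert 'jay': sets bits 1 3 -> bits=0111111
After insert 'ant': sets bits 1 -> bits=0111111
After insert 'owl': sets bits 3 4 -> bits=0111111
Not inserted: fox rat — query each against bits=0111111:
query fox: checks bit2=1, bit5=1 (all 1) -> maybe => FALSE POSITIVE
query rat: checks bit4=1, bit5=1 (all 1) -> maybe => FALSE POSITIVE
False positives (alphabetical): fox rat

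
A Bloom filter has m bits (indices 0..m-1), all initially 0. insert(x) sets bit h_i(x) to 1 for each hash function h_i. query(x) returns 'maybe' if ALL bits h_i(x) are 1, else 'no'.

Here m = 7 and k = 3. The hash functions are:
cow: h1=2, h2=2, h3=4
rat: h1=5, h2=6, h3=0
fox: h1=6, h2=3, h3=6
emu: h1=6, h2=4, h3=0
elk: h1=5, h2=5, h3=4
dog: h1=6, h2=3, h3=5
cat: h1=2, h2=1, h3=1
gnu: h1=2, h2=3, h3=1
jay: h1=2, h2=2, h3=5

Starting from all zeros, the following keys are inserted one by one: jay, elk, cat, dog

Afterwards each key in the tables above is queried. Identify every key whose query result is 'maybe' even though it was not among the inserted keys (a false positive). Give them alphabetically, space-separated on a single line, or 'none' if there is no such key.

Start: bits=0000000
After insert 'jay': sets bits 2 5 -> bits=0010010
After insert 'elk': sets bits 4 5 -> bits=0010110
After insert 'cat': sets bits 1 2 -> bits=0110110
After insert 'dog': sets bits 3 5 6 -> bits=0111111
Not inserted: cow emu fox gnu rat — query each against bits=0111111:
query cow: checks bit2=1, bit4=1 (all 1) -> maybe => FALSE POSITIVE
query emu: checks bit0=0, bit4=1, bit6=1 (has a 0) -> no => not a false positive
query fox: checks bit3=1, bit6=1 (all 1) -> maybe => FALSE POSITIVE
query gnu: checks bit1=1, bit2=1, bit3=1 (all 1) -> maybe => FALSE POSITIVE
query rat: checks bit0=0, bit5=1, bit6=1 (has a 0) -> no => not a false positive
False positives (alphabetical): cow fox gnu

Answer: cow fox gnu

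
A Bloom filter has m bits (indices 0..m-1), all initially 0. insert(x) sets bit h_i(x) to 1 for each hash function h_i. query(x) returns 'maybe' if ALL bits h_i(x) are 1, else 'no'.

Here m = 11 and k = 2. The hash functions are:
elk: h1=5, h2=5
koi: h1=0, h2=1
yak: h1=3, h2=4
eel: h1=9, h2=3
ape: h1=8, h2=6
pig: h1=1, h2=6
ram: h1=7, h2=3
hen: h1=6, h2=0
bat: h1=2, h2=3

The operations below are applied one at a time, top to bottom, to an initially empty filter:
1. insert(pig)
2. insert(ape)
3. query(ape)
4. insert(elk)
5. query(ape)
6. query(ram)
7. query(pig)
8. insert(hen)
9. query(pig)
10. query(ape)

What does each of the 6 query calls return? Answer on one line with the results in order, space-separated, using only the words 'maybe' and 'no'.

Start: bits=00000000000
Op 1: insert pig -> sets bits 1 6 -> bits=01000010000
Op 2: insert ape -> sets bits 6 8 -> bits=01000010100
Op 3: query ape -> checks bit6=1, bit8=1 (all 1) -> maybe
Op 4: insert elk -> sets bits 5 -> bits=01000110100
Op 5: query ape -> checks bit6=1, bit8=1 (all 1) -> maybe
Op 6: query ram -> checks bit3=0, bit7=0 (has a 0) -> no
Op 7: query pig -> checks bit1=1, bit6=1 (all 1) -> maybe
Op 8: insert hen -> sets bits 0 6 -> bits=11000110100
Op 9: query pig -> checks bit1=1, bit6=1 (all 1) -> maybe
Op 10: query ape -> checks bit6=1, bit8=1 (all 1) -> maybe
Query results in order: maybe maybe no maybe maybe maybe

Answer: maybe maybe no maybe maybe maybe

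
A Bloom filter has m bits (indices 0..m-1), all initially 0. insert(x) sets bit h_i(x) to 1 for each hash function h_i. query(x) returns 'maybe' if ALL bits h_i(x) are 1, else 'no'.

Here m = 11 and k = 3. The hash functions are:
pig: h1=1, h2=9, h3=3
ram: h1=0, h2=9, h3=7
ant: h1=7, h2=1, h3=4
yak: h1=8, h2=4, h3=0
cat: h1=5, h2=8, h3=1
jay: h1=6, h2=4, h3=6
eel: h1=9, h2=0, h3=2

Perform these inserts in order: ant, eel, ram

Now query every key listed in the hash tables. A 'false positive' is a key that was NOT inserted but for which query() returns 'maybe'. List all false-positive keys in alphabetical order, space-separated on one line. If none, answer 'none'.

Answer: none

Derivation:
Start: bits=00000000000
After insert 'ant': sets bits 1 4 7 -> bits=01001001000
After insert 'eel': sets bits 0 2 9 -> bits=11101001010
After insert 'ram': sets bits 0 7 9 -> bits=11101001010
Not inserted: cat jay pig yak — query each against bits=11101001010:
query cat: checks bit1=1, bit5=0, bit8=0 (has a 0) -> no => not a false positive
query jay: checks bit4=1, bit6=0 (has a 0) -> no => not a false positive
query pig: checks bit1=1, bit3=0, bit9=1 (has a 0) -> no => not a false positive
query yak: checks bit0=1, bit4=1, bit8=0 (has a 0) -> no => not a false positive
False positives (alphabetical): none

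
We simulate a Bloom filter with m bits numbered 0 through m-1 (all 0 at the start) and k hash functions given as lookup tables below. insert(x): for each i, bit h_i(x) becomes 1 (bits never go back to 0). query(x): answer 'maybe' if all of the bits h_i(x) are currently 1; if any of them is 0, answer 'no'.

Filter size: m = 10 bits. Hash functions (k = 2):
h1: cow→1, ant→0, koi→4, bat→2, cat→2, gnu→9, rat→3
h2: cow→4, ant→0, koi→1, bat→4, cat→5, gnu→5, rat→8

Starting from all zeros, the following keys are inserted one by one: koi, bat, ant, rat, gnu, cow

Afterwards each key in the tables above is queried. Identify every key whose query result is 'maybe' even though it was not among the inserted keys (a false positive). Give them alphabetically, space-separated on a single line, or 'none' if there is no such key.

Answer: cat

Derivation:
Start: bits=0000000000
After insert 'koi': sets bits 1 4 -> bits=0100100000
After insert 'bat': sets bits 2 4 -> bits=0110100000
After insert 'ant': sets bits 0 -> bits=1110100000
After insert 'rat': sets bits 3 8 -> bits=1111100010
After insert 'gnu': sets bits 5 9 -> bits=1111110011
After insert 'cow': sets bits 1 4 -> bits=1111110011
Not inserted: cat — query each against bits=1111110011:
query cat: checks bit2=1, bit5=1 (all 1) -> maybe => FALSE POSITIVE
False positives (alphabetical): cat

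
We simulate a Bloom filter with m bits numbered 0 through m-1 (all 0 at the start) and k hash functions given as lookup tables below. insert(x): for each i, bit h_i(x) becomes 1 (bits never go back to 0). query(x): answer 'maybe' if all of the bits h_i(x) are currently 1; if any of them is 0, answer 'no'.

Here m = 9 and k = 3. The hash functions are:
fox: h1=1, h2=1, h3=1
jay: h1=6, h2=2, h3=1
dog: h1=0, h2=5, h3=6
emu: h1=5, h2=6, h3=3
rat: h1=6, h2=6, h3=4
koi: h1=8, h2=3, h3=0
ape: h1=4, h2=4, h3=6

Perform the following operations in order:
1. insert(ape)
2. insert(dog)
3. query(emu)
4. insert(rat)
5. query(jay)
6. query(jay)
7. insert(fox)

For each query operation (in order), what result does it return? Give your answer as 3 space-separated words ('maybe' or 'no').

Start: bits=000000000
Op 1: insert ape -> sets bits 4 6 -> bits=000010100
Op 2: insert dog -> sets bits 0 5 6 -> bits=100011100
Op 3: query emu -> checks bit3=0, bit5=1, bit6=1 (has a 0) -> no
Op 4: insert rat -> sets bits 4 6 -> bits=100011100
Op 5: query jay -> checks bit1=0, bit2=0, bit6=1 (has a 0) -> no
Op 6: query jay -> checks bit1=0, bit2=0, bit6=1 (has a 0) -> no
Op 7: insert fox -> sets bits 1 -> bits=110011100
Query results in order: no no no

Answer: no no no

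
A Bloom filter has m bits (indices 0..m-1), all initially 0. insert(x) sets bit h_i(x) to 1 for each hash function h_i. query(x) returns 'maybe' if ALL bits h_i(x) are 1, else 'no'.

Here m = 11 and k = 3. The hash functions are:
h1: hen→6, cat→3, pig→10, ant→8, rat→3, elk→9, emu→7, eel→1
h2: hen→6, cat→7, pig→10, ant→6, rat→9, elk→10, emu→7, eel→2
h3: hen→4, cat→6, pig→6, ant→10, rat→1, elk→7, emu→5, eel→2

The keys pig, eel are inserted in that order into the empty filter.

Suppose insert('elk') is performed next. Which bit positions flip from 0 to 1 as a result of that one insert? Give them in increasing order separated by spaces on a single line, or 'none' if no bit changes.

Start: bits=00000000000
After insert 'pig': sets bits 6 10 -> bits=00000010001
After insert 'eel': sets bits 1 2 -> bits=01100010001
insert 'elk' would touch bits 7 9 10; currently bit7=0, bit9=0, bit10=1
Bits that are 0 among those (would change 0->1): 7 9

Answer: 7 9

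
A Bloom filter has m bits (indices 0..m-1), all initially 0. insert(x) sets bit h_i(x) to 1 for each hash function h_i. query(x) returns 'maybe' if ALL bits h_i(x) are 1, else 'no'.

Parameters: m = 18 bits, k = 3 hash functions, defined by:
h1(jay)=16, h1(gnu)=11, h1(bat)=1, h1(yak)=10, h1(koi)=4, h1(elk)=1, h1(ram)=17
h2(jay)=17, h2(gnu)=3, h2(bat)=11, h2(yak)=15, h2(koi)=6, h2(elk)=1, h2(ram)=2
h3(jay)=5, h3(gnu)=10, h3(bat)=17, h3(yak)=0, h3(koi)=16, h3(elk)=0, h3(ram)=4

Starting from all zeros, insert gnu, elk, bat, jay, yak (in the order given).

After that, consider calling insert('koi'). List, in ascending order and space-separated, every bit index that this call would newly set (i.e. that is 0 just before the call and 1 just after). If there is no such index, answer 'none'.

Start: bits=000000000000000000
After insert 'gnu': sets bits 3 10 11 -> bits=000100000011000000
After insert 'elk': sets bits 0 1 -> bits=110100000011000000
After insert 'bat': sets bits 1 11 17 -> bits=110100000011000001
After insert 'jay': sets bits 5 16 17 -> bits=110101000011000011
After insert 'yak': sets bits 0 10 15 -> bits=110101000011000111
insert 'koi' would touch bits 4 6 16; currently bit4=0, bit6=0, bit16=1
Bits that are 0 among those (would change 0->1): 4 6

Answer: 4 6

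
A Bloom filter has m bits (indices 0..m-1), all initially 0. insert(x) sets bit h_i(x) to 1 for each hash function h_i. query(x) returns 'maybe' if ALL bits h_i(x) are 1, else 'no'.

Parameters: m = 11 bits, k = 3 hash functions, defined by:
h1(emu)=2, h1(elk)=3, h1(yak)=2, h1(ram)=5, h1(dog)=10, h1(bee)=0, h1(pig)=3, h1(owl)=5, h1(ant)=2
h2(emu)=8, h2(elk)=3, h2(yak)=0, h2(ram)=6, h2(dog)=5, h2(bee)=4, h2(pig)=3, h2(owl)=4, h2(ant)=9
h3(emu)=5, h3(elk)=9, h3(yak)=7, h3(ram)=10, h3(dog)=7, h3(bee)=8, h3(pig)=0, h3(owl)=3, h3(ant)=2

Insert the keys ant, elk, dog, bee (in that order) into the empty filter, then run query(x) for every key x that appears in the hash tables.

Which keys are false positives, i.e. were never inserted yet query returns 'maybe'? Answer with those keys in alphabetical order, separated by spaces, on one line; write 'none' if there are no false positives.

Start: bits=00000000000
After insert 'ant': sets bits 2 9 -> bits=00100000010
After insert 'elk': sets bits 3 9 -> bits=00110000010
After insert 'dog': sets bits 5 7 10 -> bits=00110101011
After insert 'bee': sets bits 0 4 8 -> bits=10111101111
Not inserted: emu owl pig ram yak — query each against bits=10111101111:
query emu: checks bit2=1, bit5=1, bit8=1 (all 1) -> maybe => FALSE POSITIVE
query owl: checks bit3=1, bit4=1, bit5=1 (all 1) -> maybe => FALSE POSITIVE
query pig: checks bit0=1, bit3=1 (all 1) -> maybe => FALSE POSITIVE
query ram: checks bit5=1, bit6=0, bit10=1 (has a 0) -> no => not a false positive
query yak: checks bit0=1, bit2=1, bit7=1 (all 1) -> maybe => FALSE POSITIVE
False positives (alphabetical): emu owl pig yak

Answer: emu owl pig yak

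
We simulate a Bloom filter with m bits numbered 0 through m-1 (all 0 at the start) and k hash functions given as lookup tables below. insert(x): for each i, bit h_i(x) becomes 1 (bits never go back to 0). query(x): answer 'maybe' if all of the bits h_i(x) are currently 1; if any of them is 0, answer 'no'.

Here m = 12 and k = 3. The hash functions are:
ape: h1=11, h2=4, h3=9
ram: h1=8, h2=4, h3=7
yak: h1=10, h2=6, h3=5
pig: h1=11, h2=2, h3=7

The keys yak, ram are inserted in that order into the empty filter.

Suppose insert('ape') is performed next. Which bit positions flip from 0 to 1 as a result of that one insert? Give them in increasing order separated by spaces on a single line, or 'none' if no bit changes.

Start: bits=000000000000
After insert 'yak': sets bits 5 6 10 -> bits=000001100010
After insert 'ram': sets bits 4 7 8 -> bits=000011111010
insert 'ape' would touch bits 4 9 11; currently bit4=1, bit9=0, bit11=0
Bits that are 0 among those (would change 0->1): 9 11

Answer: 9 11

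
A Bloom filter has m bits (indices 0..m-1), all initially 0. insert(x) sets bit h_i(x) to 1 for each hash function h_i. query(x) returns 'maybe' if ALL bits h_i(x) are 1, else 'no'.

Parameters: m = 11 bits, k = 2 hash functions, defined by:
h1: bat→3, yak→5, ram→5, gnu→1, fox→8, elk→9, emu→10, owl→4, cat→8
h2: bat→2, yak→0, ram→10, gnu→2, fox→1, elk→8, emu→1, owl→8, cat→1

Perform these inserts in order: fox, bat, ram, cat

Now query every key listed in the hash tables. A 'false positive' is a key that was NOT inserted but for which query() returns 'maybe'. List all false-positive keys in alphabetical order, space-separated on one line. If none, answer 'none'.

Start: bits=00000000000
After insert 'fox': sets bits 1 8 -> bits=01000000100
After insert 'bat': sets bits 2 3 -> bits=01110000100
After insert 'ram': sets bits 5 10 -> bits=01110100101
After insert 'cat': sets bits 1 8 -> bits=01110100101
Not inserted: elk emu gnu owl yak — query each against bits=01110100101:
query elk: checks bit8=1, bit9=0 (has a 0) -> no => not a false positive
query emu: checks bit1=1, bit10=1 (all 1) -> maybe => FALSE POSITIVE
query gnu: checks bit1=1, bit2=1 (all 1) -> maybe => FALSE POSITIVE
query owl: checks bit4=0, bit8=1 (has a 0) -> no => not a false positive
query yak: checks bit0=0, bit5=1 (has a 0) -> no => not a false positive
False positives (alphabetical): emu gnu

Answer: emu gnu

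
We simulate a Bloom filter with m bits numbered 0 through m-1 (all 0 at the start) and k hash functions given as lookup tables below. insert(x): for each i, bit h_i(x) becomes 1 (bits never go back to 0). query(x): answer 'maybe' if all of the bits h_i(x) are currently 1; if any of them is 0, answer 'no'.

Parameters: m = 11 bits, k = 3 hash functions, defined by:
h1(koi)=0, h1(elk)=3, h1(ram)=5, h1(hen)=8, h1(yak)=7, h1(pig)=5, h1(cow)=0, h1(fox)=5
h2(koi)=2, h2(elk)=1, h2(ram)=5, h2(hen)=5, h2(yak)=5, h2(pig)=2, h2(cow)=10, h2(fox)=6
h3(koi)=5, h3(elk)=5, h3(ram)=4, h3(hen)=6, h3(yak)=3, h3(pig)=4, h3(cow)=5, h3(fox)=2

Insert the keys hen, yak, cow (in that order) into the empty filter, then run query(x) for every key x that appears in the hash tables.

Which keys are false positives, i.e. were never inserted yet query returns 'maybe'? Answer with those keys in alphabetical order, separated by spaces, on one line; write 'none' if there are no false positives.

Start: bits=00000000000
After insert 'hen': sets bits 5 6 8 -> bits=00000110100
After insert 'yak': sets bits 3 5 7 -> bits=00010111100
After insert 'cow': sets bits 0 5 10 -> bits=10010111101
Not inserted: elk fox koi pig ram — query each against bits=10010111101:
query elk: checks bit1=0, bit3=1, bit5=1 (has a 0) -> no => not a false positive
query fox: checks bit2=0, bit5=1, bit6=1 (has a 0) -> no => not a false positive
query koi: checks bit0=1, bit2=0, bit5=1 (has a 0) -> no => not a false positive
query pig: checks bit2=0, bit4=0, bit5=1 (has a 0) -> no => not a false positive
query ram: checks bit4=0, bit5=1 (has a 0) -> no => not a false positive
False positives (alphabetical): none

Answer: none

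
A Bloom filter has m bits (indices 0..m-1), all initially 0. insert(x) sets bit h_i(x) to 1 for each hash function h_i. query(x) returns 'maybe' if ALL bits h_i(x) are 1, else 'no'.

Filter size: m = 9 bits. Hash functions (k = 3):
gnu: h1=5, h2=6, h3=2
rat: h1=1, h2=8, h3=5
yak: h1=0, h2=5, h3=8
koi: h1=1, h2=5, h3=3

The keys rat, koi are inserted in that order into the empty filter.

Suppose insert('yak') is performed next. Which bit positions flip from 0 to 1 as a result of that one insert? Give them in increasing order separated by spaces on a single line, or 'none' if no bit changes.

Start: bits=000000000
After insert 'rat': sets bits 1 5 8 -> bits=010001001
After insert 'koi': sets bits 1 3 5 -> bits=010101001
insert 'yak' would touch bits 0 5 8; currently bit0=0, bit5=1, bit8=1
Bits that are 0 among those (would change 0->1): 0

Answer: 0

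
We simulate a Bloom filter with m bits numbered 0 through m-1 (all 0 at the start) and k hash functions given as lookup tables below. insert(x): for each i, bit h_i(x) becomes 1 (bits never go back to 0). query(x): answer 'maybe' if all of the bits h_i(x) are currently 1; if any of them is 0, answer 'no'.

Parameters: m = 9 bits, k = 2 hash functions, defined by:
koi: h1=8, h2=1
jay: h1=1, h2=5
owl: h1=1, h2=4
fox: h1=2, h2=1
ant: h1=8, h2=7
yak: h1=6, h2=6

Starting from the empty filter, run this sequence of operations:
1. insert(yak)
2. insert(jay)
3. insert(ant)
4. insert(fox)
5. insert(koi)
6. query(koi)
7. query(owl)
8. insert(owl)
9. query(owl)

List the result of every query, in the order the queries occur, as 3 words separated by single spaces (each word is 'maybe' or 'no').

Answer: maybe no maybe

Derivation:
Start: bits=000000000
Op 1: insert yak -> sets bits 6 -> bits=000000100
Op 2: insert jay -> sets bits 1 5 -> bits=010001100
Op 3: insert ant -> sets bits 7 8 -> bits=010001111
Op 4: insert fox -> sets bits 1 2 -> bits=011001111
Op 5: insert koi -> sets bits 1 8 -> bits=011001111
Op 6: query koi -> checks bit1=1, bit8=1 (all 1) -> maybe
Op 7: query owl -> checks bit1=1, bit4=0 (has a 0) -> no
Op 8: insert owl -> sets bits 1 4 -> bits=011011111
Op 9: query owl -> checks bit1=1, bit4=1 (all 1) -> maybe
Query results in order: maybe no maybe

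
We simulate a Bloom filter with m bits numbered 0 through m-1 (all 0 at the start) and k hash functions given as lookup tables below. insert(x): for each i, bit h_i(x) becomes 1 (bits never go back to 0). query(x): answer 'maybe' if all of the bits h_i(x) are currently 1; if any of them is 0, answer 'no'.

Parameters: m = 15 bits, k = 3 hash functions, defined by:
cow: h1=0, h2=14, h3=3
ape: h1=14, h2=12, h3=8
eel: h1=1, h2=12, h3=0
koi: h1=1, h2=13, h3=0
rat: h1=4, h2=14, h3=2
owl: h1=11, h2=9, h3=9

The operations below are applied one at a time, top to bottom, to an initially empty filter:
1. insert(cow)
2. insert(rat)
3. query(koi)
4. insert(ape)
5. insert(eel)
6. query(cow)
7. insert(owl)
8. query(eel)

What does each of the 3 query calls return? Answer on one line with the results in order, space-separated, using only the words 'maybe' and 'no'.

Answer: no maybe maybe

Derivation:
Start: bits=000000000000000
Op 1: insert cow -> sets bits 0 3 14 -> bits=100100000000001
Op 2: insert rat -> sets bits 2 4 14 -> bits=101110000000001
Op 3: query koi -> checks bit0=1, bit1=0, bit13=0 (has a 0) -> no
Op 4: insert ape -> sets bits 8 12 14 -> bits=101110001000101
Op 5: insert eel -> sets bits 0 1 12 -> bits=111110001000101
Op 6: query cow -> checks bit0=1, bit3=1, bit14=1 (all 1) -> maybe
Op 7: insert owl -> sets bits 9 11 -> bits=111110001101101
Op 8: query eel -> checks bit0=1, bit1=1, bit12=1 (all 1) -> maybe
Query results in order: no maybe maybe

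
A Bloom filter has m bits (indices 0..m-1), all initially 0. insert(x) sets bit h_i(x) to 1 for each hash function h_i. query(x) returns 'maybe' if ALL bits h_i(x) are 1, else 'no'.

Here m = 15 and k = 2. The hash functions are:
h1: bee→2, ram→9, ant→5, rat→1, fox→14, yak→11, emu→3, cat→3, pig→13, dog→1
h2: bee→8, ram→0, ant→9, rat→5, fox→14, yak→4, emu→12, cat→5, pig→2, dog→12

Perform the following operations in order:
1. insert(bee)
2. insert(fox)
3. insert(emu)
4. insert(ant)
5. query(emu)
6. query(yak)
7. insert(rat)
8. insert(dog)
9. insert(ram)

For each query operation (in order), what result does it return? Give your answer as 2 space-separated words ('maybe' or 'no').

Answer: maybe no

Derivation:
Start: bits=000000000000000
Op 1: insert bee -> sets bits 2 8 -> bits=001000001000000
Op 2: insert fox -> sets bits 14 -> bits=001000001000001
Op 3: insert emu -> sets bits 3 12 -> bits=001100001000101
Op 4: insert ant -> sets bits 5 9 -> bits=001101001100101
Op 5: query emu -> checks bit3=1, bit12=1 (all 1) -> maybe
Op 6: query yak -> checks bit4=0, bit11=0 (has a 0) -> no
Op 7: insert rat -> sets bits 1 5 -> bits=011101001100101
Op 8: insert dog -> sets bits 1 12 -> bits=011101001100101
Op 9: insert ram -> sets bits 0 9 -> bits=111101001100101
Query results in order: maybe no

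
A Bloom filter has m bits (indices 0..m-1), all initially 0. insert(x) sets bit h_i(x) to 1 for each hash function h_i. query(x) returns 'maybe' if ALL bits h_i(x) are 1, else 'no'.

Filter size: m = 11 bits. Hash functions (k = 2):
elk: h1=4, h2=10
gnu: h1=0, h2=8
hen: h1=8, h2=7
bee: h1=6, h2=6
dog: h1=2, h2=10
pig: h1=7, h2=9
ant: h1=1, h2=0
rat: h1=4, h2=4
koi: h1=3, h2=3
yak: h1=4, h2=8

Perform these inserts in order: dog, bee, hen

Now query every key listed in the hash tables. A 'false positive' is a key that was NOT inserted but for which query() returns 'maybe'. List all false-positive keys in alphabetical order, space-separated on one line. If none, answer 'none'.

Start: bits=00000000000
After insert 'dog': sets bits 2 10 -> bits=00100000001
After insert 'bee': sets bits 6 -> bits=00100010001
After insert 'hen': sets bits 7 8 -> bits=00100011101
Not inserted: ant elk gnu koi pig rat yak — query each against bits=00100011101:
query ant: checks bit0=0, bit1=0 (has a 0) -> no => not a false positive
query elk: checks bit4=0, bit10=1 (has a 0) -> no => not a false positive
query gnu: checks bit0=0, bit8=1 (has a 0) -> no => not a false positive
query koi: checks bit3=0 (has a 0) -> no => not a false positive
query pig: checks bit7=1, bit9=0 (has a 0) -> no => not a false positive
query rat: checks bit4=0 (has a 0) -> no => not a false positive
query yak: checks bit4=0, bit8=1 (has a 0) -> no => not a false positive
False positives (alphabetical): none

Answer: none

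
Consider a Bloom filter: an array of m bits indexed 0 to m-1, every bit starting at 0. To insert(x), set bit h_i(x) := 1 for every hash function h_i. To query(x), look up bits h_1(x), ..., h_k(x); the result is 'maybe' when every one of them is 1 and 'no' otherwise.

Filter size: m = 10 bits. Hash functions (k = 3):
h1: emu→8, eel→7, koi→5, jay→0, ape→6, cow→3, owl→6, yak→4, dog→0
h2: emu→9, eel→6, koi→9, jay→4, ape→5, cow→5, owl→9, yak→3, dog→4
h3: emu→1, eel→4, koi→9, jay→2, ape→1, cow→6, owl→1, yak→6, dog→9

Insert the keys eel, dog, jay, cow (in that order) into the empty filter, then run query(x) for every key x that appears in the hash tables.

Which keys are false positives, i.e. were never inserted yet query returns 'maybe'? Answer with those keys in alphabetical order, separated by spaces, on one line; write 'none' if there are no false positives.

Start: bits=0000000000
After insert 'eel': sets bits 4 6 7 -> bits=0000101100
After insert 'dog': sets bits 0 4 9 -> bits=1000101101
After insert 'jay': sets bits 0 2 4 -> bits=1010101101
After insert 'cow': sets bits 3 5 6 -> bits=1011111101
Not inserted: ape emu koi owl yak — query each against bits=1011111101:
query ape: checks bit1=0, bit5=1, bit6=1 (has a 0) -> no => not a false positive
query emu: checks bit1=0, bit8=0, bit9=1 (has a 0) -> no => not a false positive
query koi: checks bit5=1, bit9=1 (all 1) -> maybe => FALSE POSITIVE
query owl: checks bit1=0, bit6=1, bit9=1 (has a 0) -> no => not a false positive
query yak: checks bit3=1, bit4=1, bit6=1 (all 1) -> maybe => FALSE POSITIVE
False positives (alphabetical): koi yak

Answer: koi yak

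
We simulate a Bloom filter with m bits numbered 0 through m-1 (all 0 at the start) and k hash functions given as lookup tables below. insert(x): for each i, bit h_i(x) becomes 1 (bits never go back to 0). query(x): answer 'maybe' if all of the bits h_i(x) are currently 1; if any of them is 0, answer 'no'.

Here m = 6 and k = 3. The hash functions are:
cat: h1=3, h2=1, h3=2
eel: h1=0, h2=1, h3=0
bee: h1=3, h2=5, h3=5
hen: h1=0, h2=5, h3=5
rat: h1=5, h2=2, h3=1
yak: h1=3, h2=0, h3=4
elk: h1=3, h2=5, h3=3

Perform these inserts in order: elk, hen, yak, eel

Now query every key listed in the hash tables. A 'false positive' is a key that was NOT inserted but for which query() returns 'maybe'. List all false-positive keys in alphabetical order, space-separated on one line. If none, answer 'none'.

Start: bits=000000
After insert 'elk': sets bits 3 5 -> bits=000101
After insert 'hen': sets bits 0 5 -> bits=100101
After insert 'yak': sets bits 0 3 4 -> bits=100111
After insert 'eel': sets bits 0 1 -> bits=110111
Not inserted: bee cat rat — query each against bits=110111:
query bee: checks bit3=1, bit5=1 (all 1) -> maybe => FALSE POSITIVE
query cat: checks bit1=1, bit2=0, bit3=1 (has a 0) -> no => not a false positive
query rat: checks bit1=1, bit2=0, bit5=1 (has a 0) -> no => not a false positive
False positives (alphabetical): bee

Answer: bee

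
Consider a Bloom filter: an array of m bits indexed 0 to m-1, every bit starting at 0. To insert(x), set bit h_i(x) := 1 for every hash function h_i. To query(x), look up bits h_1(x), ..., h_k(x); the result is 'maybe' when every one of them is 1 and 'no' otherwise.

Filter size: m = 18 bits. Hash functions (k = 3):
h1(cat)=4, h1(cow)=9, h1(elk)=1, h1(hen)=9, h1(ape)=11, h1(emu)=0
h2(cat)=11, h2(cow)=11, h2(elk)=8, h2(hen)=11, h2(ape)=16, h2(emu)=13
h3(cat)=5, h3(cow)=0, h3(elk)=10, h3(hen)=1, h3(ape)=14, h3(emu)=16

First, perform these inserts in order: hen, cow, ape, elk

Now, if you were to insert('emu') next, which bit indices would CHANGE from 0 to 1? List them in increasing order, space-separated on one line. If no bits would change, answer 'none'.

Answer: 13

Derivation:
Start: bits=000000000000000000
After insert 'hen': sets bits 1 9 11 -> bits=010000000101000000
After insert 'cow': sets bits 0 9 11 -> bits=110000000101000000
After insert 'ape': sets bits 11 14 16 -> bits=110000000101001010
After insert 'elk': sets bits 1 8 10 -> bits=110000001111001010
insert 'emu' would touch bits 0 13 16; currently bit0=1, bit13=0, bit16=1
Bits that are 0 among those (would change 0->1): 13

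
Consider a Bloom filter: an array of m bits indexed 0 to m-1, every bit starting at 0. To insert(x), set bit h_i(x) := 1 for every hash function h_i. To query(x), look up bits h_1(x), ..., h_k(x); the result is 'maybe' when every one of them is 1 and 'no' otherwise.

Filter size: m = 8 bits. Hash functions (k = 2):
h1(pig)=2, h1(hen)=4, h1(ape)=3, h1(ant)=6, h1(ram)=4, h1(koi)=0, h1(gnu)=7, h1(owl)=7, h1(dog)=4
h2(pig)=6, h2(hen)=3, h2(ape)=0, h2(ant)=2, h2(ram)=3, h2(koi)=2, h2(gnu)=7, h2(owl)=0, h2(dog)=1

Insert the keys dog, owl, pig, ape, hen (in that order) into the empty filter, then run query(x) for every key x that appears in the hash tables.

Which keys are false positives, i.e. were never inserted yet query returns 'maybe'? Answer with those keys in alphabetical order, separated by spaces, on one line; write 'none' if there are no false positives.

Start: bits=00000000
After insert 'dog': sets bits 1 4 -> bits=01001000
After insert 'owl': sets bits 0 7 -> bits=11001001
After insert 'pig': sets bits 2 6 -> bits=11101011
After insert 'ape': sets bits 0 3 -> bits=11111011
After insert 'hen': sets bits 3 4 -> bits=11111011
Not inserted: ant gnu koi ram — query each against bits=11111011:
query ant: checks bit2=1, bit6=1 (all 1) -> maybe => FALSE POSITIVE
query gnu: checks bit7=1 (all 1) -> maybe => FALSE POSITIVE
query koi: checks bit0=1, bit2=1 (all 1) -> maybe => FALSE POSITIVE
query ram: checks bit3=1, bit4=1 (all 1) -> maybe => FALSE POSITIVE
False positives (alphabetical): ant gnu koi ram

Answer: ant gnu koi ram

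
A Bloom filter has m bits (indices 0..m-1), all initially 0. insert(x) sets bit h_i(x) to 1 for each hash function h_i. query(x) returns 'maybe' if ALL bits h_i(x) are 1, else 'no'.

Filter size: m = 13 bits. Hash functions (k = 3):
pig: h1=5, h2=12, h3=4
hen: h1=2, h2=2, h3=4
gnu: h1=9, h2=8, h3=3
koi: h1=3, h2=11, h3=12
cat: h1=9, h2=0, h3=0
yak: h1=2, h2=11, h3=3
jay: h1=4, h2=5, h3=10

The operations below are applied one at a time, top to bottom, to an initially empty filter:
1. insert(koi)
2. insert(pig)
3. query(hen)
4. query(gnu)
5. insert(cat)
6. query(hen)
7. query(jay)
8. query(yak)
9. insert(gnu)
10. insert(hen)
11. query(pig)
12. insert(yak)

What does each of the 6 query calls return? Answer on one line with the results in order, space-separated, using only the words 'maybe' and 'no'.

Answer: no no no no no maybe

Derivation:
Start: bits=0000000000000
Op 1: insert koi -> sets bits 3 11 12 -> bits=0001000000011
Op 2: insert pig -> sets bits 4 5 12 -> bits=0001110000011
Op 3: query hen -> checks bit2=0, bit4=1 (has a 0) -> no
Op 4: query gnu -> checks bit3=1, bit8=0, bit9=0 (has a 0) -> no
Op 5: insert cat -> sets bits 0 9 -> bits=1001110001011
Op 6: query hen -> checks bit2=0, bit4=1 (has a 0) -> no
Op 7: query jay -> checks bit4=1, bit5=1, bit10=0 (has a 0) -> no
Op 8: query yak -> checks bit2=0, bit3=1, bit11=1 (has a 0) -> no
Op 9: insert gnu -> sets bits 3 8 9 -> bits=1001110011011
Op 10: insert hen -> sets bits 2 4 -> bits=1011110011011
Op 11: query pig -> checks bit4=1, bit5=1, bit12=1 (all 1) -> maybe
Op 12: insert yak -> sets bits 2 3 11 -> bits=1011110011011
Query results in order: no no no no no maybe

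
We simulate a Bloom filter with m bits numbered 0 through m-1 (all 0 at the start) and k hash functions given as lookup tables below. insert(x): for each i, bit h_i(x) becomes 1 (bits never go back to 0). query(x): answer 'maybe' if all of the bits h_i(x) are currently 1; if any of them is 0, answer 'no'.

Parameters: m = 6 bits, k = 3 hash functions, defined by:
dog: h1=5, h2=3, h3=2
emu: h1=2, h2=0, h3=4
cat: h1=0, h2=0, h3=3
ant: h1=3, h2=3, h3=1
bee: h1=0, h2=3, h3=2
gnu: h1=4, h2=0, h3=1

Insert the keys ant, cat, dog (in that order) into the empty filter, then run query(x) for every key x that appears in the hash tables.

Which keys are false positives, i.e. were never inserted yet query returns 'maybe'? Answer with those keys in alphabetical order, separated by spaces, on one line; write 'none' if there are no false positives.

Start: bits=000000
After insert 'ant': sets bits 1 3 -> bits=010100
After insert 'cat': sets bits 0 3 -> bits=110100
After insert 'dog': sets bits 2 3 5 -> bits=111101
Not inserted: bee emu gnu — query each against bits=111101:
query bee: checks bit0=1, bit2=1, bit3=1 (all 1) -> maybe => FALSE POSITIVE
query emu: checks bit0=1, bit2=1, bit4=0 (has a 0) -> no => not a false positive
query gnu: checks bit0=1, bit1=1, bit4=0 (has a 0) -> no => not a false positive
False positives (alphabetical): bee

Answer: bee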